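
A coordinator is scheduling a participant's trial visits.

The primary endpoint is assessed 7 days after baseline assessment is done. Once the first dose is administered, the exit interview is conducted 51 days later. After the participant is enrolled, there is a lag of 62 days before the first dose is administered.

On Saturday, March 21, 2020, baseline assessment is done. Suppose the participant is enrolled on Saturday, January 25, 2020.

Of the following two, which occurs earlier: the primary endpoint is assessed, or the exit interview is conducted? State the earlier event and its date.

Baseline assessment is done: Mar 21, 2020.
The primary endpoint is assessed: Mar 21, 2020 + 7 days = Mar 28, 2020.
The participant is enrolled: Jan 25, 2020.
The first dose is administered: Jan 25, 2020 + 62 days = Mar 27, 2020.
The exit interview is conducted: Mar 27, 2020 + 51 days = May 17, 2020.
Comparing: the primary endpoint is assessed on Mar 28, 2020 vs the exit interview is conducted on May 17, 2020. Earlier: the primary endpoint is assessed.

The primary endpoint is assessed — Saturday, March 28, 2020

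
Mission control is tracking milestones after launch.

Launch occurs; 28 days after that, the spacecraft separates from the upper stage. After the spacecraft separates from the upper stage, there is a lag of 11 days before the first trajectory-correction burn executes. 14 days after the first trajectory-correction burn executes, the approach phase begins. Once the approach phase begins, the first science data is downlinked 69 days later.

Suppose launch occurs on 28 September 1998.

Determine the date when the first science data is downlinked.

28 January 1999

Launch occurs: Sep 28, 1998.
The spacecraft separates from the upper stage: Sep 28, 1998 + 28 days = Oct 26, 1998.
The first trajectory-correction burn executes: Oct 26, 1998 + 11 days = Nov 6, 1998.
The approach phase begins: Nov 6, 1998 + 14 days = Nov 20, 1998.
The first science data is downlinked: Nov 20, 1998 + 69 days = Jan 28, 1999.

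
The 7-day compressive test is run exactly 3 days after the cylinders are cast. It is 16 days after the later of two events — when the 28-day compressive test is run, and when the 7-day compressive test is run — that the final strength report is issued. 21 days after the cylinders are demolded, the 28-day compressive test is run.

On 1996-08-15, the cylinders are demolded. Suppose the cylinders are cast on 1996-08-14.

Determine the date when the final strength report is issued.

1996-09-21

The cylinders are demolded: Aug 15, 1996.
The 28-day compressive test is run: Aug 15, 1996 + 21 days = Sep 5, 1996.
The cylinders are cast: Aug 14, 1996.
The 7-day compressive test is run: Aug 14, 1996 + 3 days = Aug 17, 1996.
Both prerequisites met — the 28-day compressive test is run (Sep 5, 1996), the 7-day compressive test is run (Aug 17, 1996); the later is Sep 5, 1996.
The final strength report is issued: Sep 5, 1996 + 16 days = Sep 21, 1996.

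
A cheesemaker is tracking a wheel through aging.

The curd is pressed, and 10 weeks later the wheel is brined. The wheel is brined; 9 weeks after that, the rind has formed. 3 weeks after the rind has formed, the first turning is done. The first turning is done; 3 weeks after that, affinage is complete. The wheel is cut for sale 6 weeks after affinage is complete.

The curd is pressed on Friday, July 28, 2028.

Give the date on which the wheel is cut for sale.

Friday, March 2, 2029

The curd is pressed: Jul 28, 2028.
The wheel is brined: Jul 28, 2028 + 10 weeks = Oct 6, 2028.
The rind has formed: Oct 6, 2028 + 9 weeks = Dec 8, 2028.
The first turning is done: Dec 8, 2028 + 3 weeks = Dec 29, 2028.
Affinage is complete: Dec 29, 2028 + 3 weeks = Jan 19, 2029.
The wheel is cut for sale: Jan 19, 2029 + 6 weeks = Mar 2, 2029.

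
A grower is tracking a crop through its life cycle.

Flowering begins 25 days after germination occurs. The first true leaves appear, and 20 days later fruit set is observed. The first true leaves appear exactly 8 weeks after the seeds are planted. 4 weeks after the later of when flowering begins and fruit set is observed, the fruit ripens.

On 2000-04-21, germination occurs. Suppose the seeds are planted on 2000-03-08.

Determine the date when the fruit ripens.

2000-06-20

Germination occurs: Apr 21, 2000.
Flowering begins: Apr 21, 2000 + 25 days = May 16, 2000.
The seeds are planted: Mar 8, 2000.
The first true leaves appear: Mar 8, 2000 + 8 weeks = May 3, 2000.
Fruit set is observed: May 3, 2000 + 20 days = May 23, 2000.
Both prerequisites met — flowering begins (May 16, 2000), fruit set is observed (May 23, 2000); the later is May 23, 2000.
The fruit ripens: May 23, 2000 + 4 weeks = Jun 20, 2000.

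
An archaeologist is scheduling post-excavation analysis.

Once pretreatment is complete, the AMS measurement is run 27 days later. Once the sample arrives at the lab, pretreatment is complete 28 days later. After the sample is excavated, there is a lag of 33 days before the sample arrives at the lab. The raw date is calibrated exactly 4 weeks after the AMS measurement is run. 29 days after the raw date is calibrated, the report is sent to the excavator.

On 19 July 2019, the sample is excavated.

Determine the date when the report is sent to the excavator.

The sample is excavated: Jul 19, 2019.
The sample arrives at the lab: Jul 19, 2019 + 33 days = Aug 21, 2019.
Pretreatment is complete: Aug 21, 2019 + 28 days = Sep 18, 2019.
The AMS measurement is run: Sep 18, 2019 + 27 days = Oct 15, 2019.
The raw date is calibrated: Oct 15, 2019 + 4 weeks = Nov 12, 2019.
The report is sent to the excavator: Nov 12, 2019 + 29 days = Dec 11, 2019.

11 December 2019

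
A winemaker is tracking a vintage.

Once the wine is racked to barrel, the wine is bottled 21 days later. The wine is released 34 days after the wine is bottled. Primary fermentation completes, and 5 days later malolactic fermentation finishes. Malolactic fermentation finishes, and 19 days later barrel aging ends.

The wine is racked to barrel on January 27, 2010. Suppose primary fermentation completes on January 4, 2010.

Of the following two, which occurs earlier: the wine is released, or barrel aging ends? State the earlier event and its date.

Barrel aging ends — January 28, 2010

The wine is racked to barrel: Jan 27, 2010.
The wine is bottled: Jan 27, 2010 + 21 days = Feb 17, 2010.
The wine is released: Feb 17, 2010 + 34 days = Mar 23, 2010.
Primary fermentation completes: Jan 4, 2010.
Malolactic fermentation finishes: Jan 4, 2010 + 5 days = Jan 9, 2010.
Barrel aging ends: Jan 9, 2010 + 19 days = Jan 28, 2010.
Comparing: the wine is released on Mar 23, 2010 vs barrel aging ends on Jan 28, 2010. Earlier: barrel aging ends.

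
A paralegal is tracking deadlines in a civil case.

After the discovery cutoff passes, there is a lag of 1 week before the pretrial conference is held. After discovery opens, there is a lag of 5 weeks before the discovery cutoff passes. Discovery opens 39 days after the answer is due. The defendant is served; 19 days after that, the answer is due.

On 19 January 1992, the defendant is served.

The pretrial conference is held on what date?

The defendant is served: Jan 19, 1992.
The answer is due: Jan 19, 1992 + 19 days = Feb 7, 1992.
Discovery opens: Feb 7, 1992 + 39 days = Mar 17, 1992.
The discovery cutoff passes: Mar 17, 1992 + 5 weeks = Apr 21, 1992.
The pretrial conference is held: Apr 21, 1992 + 1 week = Apr 28, 1992.

28 April 1992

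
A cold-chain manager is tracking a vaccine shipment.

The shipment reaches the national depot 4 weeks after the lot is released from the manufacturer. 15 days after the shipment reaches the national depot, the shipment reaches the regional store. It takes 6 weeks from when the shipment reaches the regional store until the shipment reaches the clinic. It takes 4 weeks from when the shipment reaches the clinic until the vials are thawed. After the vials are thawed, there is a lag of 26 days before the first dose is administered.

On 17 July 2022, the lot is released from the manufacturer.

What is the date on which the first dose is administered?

3 December 2022

The lot is released from the manufacturer: Jul 17, 2022.
The shipment reaches the national depot: Jul 17, 2022 + 4 weeks = Aug 14, 2022.
The shipment reaches the regional store: Aug 14, 2022 + 15 days = Aug 29, 2022.
The shipment reaches the clinic: Aug 29, 2022 + 6 weeks = Oct 10, 2022.
The vials are thawed: Oct 10, 2022 + 4 weeks = Nov 7, 2022.
The first dose is administered: Nov 7, 2022 + 26 days = Dec 3, 2022.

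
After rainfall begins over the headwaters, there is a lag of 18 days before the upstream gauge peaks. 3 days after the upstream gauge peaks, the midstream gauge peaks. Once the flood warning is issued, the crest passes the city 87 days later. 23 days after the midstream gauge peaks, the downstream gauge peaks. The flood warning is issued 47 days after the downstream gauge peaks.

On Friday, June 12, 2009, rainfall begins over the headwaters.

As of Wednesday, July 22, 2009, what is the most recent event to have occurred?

The midstream gauge peaks

Rainfall begins over the headwaters: Jun 12, 2009.
The upstream gauge peaks: Jun 12, 2009 + 18 days = Jun 30, 2009.
The midstream gauge peaks: Jun 30, 2009 + 3 days = Jul 3, 2009.
The downstream gauge peaks: Jul 3, 2009 + 23 days = Jul 26, 2009.
The flood warning is issued: Jul 26, 2009 + 47 days = Sep 11, 2009.
The crest passes the city: Sep 11, 2009 + 87 days = Dec 7, 2009.
Jul 22, 2009 falls between when the midstream gauge peaks (Jul 3, 2009) and when the downstream gauge peaks (Jul 26, 2009).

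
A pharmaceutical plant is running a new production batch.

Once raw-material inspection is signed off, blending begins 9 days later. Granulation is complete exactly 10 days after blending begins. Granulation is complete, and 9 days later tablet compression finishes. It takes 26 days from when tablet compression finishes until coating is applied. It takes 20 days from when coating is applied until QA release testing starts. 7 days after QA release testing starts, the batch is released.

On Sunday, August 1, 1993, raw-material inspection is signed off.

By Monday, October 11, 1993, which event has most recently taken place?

Coating is applied

Raw-material inspection is signed off: Aug 1, 1993.
Blending begins: Aug 1, 1993 + 9 days = Aug 10, 1993.
Granulation is complete: Aug 10, 1993 + 10 days = Aug 20, 1993.
Tablet compression finishes: Aug 20, 1993 + 9 days = Aug 29, 1993.
Coating is applied: Aug 29, 1993 + 26 days = Sep 24, 1993.
QA release testing starts: Sep 24, 1993 + 20 days = Oct 14, 1993.
The batch is released: Oct 14, 1993 + 7 days = Oct 21, 1993.
Oct 11, 1993 falls between when coating is applied (Sep 24, 1993) and when QA release testing starts (Oct 14, 1993).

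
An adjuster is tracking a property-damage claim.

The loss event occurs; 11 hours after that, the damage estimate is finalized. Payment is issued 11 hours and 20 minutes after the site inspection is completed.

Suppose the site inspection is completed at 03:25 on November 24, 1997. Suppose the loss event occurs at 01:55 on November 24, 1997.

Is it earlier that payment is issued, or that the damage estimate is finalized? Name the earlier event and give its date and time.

The site inspection is completed: 03:25 Nov 24, 1997.
Payment is issued: 03:25 Nov 24, 1997 + 11h20m = 14:45 Nov 24, 1997.
The loss event occurs: 01:55 Nov 24, 1997.
The damage estimate is finalized: 01:55 Nov 24, 1997 + 11h = 12:55 Nov 24, 1997.
Comparing: payment is issued at 14:45 Nov 24, 1997 vs the damage estimate is finalized at 12:55 Nov 24, 1997. Earlier: the damage estimate is finalized.

The damage estimate is finalized — 12:55 on November 24, 1997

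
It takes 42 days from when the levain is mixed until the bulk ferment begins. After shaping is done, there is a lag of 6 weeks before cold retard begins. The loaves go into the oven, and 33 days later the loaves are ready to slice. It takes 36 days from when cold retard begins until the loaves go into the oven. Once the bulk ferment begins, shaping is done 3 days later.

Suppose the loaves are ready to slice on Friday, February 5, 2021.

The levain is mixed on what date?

The loaves are ready to slice: Feb 5, 2021.
The loaves go into the oven: Feb 5, 2021 − 33 days = Jan 3, 2021.
Cold retard begins: Jan 3, 2021 − 36 days = Nov 28, 2020.
Shaping is done: Nov 28, 2020 − 6 weeks = Oct 17, 2020.
The bulk ferment begins: Oct 17, 2020 − 3 days = Oct 14, 2020.
The levain is mixed: Oct 14, 2020 − 42 days = Sep 2, 2020.

Wednesday, September 2, 2020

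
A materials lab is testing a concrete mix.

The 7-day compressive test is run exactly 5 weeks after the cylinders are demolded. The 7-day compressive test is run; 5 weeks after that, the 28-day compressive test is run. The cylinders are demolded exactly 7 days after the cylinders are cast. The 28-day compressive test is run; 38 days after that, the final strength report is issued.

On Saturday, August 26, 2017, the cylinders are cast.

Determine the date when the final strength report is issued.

Tuesday, December 19, 2017

The cylinders are cast: Aug 26, 2017.
The cylinders are demolded: Aug 26, 2017 + 7 days = Sep 2, 2017.
The 7-day compressive test is run: Sep 2, 2017 + 5 weeks = Oct 7, 2017.
The 28-day compressive test is run: Oct 7, 2017 + 5 weeks = Nov 11, 2017.
The final strength report is issued: Nov 11, 2017 + 38 days = Dec 19, 2017.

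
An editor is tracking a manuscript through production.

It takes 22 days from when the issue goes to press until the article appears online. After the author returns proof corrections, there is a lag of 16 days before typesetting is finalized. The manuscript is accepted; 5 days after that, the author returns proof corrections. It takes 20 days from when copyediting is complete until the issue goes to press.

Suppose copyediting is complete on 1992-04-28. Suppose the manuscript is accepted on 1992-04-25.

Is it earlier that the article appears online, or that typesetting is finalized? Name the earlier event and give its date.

Typesetting is finalized — 1992-05-16

Copyediting is complete: Apr 28, 1992.
The issue goes to press: Apr 28, 1992 + 20 days = May 18, 1992.
The article appears online: May 18, 1992 + 22 days = Jun 9, 1992.
The manuscript is accepted: Apr 25, 1992.
The author returns proof corrections: Apr 25, 1992 + 5 days = Apr 30, 1992.
Typesetting is finalized: Apr 30, 1992 + 16 days = May 16, 1992.
Comparing: the article appears online on Jun 9, 1992 vs typesetting is finalized on May 16, 1992. Earlier: typesetting is finalized.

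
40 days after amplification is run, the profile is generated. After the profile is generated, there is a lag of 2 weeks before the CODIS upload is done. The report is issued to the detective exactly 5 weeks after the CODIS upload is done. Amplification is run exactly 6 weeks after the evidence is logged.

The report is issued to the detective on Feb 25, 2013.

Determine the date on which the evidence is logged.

The report is issued to the detective: Feb 25, 2013.
The CODIS upload is done: Feb 25, 2013 − 5 weeks = Jan 21, 2013.
The profile is generated: Jan 21, 2013 − 2 weeks = Jan 7, 2013.
Amplification is run: Jan 7, 2013 − 40 days = Nov 28, 2012.
The evidence is logged: Nov 28, 2012 − 6 weeks = Oct 17, 2012.

Oct 17, 2012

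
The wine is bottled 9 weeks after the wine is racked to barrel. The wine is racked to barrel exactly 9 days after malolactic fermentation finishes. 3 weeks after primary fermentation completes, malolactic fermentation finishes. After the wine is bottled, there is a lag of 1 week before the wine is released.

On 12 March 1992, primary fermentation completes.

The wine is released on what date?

20 June 1992

Primary fermentation completes: Mar 12, 1992.
Malolactic fermentation finishes: Mar 12, 1992 + 3 weeks = Apr 2, 1992.
The wine is racked to barrel: Apr 2, 1992 + 9 days = Apr 11, 1992.
The wine is bottled: Apr 11, 1992 + 9 weeks = Jun 13, 1992.
The wine is released: Jun 13, 1992 + 1 week = Jun 20, 1992.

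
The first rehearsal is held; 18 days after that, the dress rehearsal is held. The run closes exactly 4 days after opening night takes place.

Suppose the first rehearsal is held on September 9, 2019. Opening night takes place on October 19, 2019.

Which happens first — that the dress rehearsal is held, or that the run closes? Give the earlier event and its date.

The first rehearsal is held: Sep 9, 2019.
The dress rehearsal is held: Sep 9, 2019 + 18 days = Sep 27, 2019.
Opening night takes place: Oct 19, 2019.
The run closes: Oct 19, 2019 + 4 days = Oct 23, 2019.
Comparing: the dress rehearsal is held on Sep 27, 2019 vs the run closes on Oct 23, 2019. Earlier: the dress rehearsal is held.

The dress rehearsal is held — September 27, 2019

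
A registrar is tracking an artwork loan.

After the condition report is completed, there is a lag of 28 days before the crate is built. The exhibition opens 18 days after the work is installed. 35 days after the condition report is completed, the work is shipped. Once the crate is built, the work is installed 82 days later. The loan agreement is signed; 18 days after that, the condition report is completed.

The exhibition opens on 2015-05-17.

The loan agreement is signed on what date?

The exhibition opens: May 17, 2015.
The work is installed: May 17, 2015 − 18 days = Apr 29, 2015.
The crate is built: Apr 29, 2015 − 82 days = Feb 6, 2015.
The condition report is completed: Feb 6, 2015 − 28 days = Jan 9, 2015.
The loan agreement is signed: Jan 9, 2015 − 18 days = Dec 22, 2014.

2014-12-22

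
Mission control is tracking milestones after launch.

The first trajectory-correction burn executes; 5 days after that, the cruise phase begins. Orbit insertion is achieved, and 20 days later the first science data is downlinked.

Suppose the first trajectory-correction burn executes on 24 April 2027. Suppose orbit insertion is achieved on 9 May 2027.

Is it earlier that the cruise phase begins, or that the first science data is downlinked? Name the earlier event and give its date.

The first trajectory-correction burn executes: Apr 24, 2027.
The cruise phase begins: Apr 24, 2027 + 5 days = Apr 29, 2027.
Orbit insertion is achieved: May 9, 2027.
The first science data is downlinked: May 9, 2027 + 20 days = May 29, 2027.
Comparing: the cruise phase begins on Apr 29, 2027 vs the first science data is downlinked on May 29, 2027. Earlier: the cruise phase begins.

The cruise phase begins — 29 April 2027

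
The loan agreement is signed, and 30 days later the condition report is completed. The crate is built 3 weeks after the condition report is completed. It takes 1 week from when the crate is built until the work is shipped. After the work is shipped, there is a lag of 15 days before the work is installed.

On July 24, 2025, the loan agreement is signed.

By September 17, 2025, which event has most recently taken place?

The loan agreement is signed: Jul 24, 2025.
The condition report is completed: Jul 24, 2025 + 30 days = Aug 23, 2025.
The crate is built: Aug 23, 2025 + 3 weeks = Sep 13, 2025.
The work is shipped: Sep 13, 2025 + 1 week = Sep 20, 2025.
The work is installed: Sep 20, 2025 + 15 days = Oct 5, 2025.
Sep 17, 2025 falls between when the crate is built (Sep 13, 2025) and when the work is shipped (Sep 20, 2025).

The crate is built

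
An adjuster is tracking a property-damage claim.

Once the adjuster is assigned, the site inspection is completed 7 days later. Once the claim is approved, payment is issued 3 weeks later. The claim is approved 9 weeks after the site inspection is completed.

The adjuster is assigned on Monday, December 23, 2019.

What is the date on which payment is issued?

The adjuster is assigned: Dec 23, 2019.
The site inspection is completed: Dec 23, 2019 + 7 days = Dec 30, 2019.
The claim is approved: Dec 30, 2019 + 9 weeks = Mar 2, 2020.
Payment is issued: Mar 2, 2020 + 3 weeks = Mar 23, 2020.

Monday, March 23, 2020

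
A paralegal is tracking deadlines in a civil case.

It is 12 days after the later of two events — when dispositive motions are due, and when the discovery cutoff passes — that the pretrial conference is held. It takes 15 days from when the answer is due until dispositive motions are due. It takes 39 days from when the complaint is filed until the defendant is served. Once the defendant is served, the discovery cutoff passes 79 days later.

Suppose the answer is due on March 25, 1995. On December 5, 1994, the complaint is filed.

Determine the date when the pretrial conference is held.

The answer is due: Mar 25, 1995.
Dispositive motions are due: Mar 25, 1995 + 15 days = Apr 9, 1995.
The complaint is filed: Dec 5, 1994.
The defendant is served: Dec 5, 1994 + 39 days = Jan 13, 1995.
The discovery cutoff passes: Jan 13, 1995 + 79 days = Apr 2, 1995.
Both prerequisites met — dispositive motions are due (Apr 9, 1995), the discovery cutoff passes (Apr 2, 1995); the later is Apr 9, 1995.
The pretrial conference is held: Apr 9, 1995 + 12 days = Apr 21, 1995.

April 21, 1995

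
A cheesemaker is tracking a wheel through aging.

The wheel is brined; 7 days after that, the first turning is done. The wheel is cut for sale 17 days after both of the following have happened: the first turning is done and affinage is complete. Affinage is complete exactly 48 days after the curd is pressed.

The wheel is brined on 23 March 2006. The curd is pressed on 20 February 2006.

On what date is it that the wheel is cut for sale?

The wheel is brined: Mar 23, 2006.
The first turning is done: Mar 23, 2006 + 7 days = Mar 30, 2006.
The curd is pressed: Feb 20, 2006.
Affinage is complete: Feb 20, 2006 + 48 days = Apr 9, 2006.
Both prerequisites met — the first turning is done (Mar 30, 2006), affinage is complete (Apr 9, 2006); the later is Apr 9, 2006.
The wheel is cut for sale: Apr 9, 2006 + 17 days = Apr 26, 2006.

26 April 2006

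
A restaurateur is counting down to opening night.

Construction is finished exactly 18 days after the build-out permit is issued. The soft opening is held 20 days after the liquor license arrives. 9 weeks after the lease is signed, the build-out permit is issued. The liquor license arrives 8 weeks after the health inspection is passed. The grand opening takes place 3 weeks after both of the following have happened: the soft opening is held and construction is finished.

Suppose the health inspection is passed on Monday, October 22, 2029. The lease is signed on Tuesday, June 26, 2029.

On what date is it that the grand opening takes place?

Sunday, January 27, 2030

The health inspection is passed: Oct 22, 2029.
The liquor license arrives: Oct 22, 2029 + 8 weeks = Dec 17, 2029.
The soft opening is held: Dec 17, 2029 + 20 days = Jan 6, 2030.
The lease is signed: Jun 26, 2029.
The build-out permit is issued: Jun 26, 2029 + 9 weeks = Aug 28, 2029.
Construction is finished: Aug 28, 2029 + 18 days = Sep 15, 2029.
Both prerequisites met — the soft opening is held (Jan 6, 2030), construction is finished (Sep 15, 2029); the later is Jan 6, 2030.
The grand opening takes place: Jan 6, 2030 + 3 weeks = Jan 27, 2030.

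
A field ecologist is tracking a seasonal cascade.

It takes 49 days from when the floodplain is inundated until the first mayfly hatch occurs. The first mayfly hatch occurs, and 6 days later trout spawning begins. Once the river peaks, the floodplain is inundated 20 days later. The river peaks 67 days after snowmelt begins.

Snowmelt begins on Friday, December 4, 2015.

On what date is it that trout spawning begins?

Sunday, April 24, 2016

Snowmelt begins: Dec 4, 2015.
The river peaks: Dec 4, 2015 + 67 days = Feb 9, 2016.
The floodplain is inundated: Feb 9, 2016 + 20 days = Feb 29, 2016.
The first mayfly hatch occurs: Feb 29, 2016 + 49 days = Apr 18, 2016.
Trout spawning begins: Apr 18, 2016 + 6 days = Apr 24, 2016.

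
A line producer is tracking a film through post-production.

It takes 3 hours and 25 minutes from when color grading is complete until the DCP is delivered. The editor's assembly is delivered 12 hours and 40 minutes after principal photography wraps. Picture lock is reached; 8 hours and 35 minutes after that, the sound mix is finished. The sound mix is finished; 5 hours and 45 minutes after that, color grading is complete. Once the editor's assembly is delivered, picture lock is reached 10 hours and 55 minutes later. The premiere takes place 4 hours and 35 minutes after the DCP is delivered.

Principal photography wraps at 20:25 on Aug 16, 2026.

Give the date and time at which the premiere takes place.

Principal photography wraps: 20:25 Aug 16, 2026.
The editor's assembly is delivered: 20:25 Aug 16, 2026 + 12h40m = 09:05 Aug 17, 2026.
Picture lock is reached: 09:05 Aug 17, 2026 + 10h55m = 20:00 Aug 17, 2026.
The sound mix is finished: 20:00 Aug 17, 2026 + 8h35m = 04:35 Aug 18, 2026.
Color grading is complete: 04:35 Aug 18, 2026 + 5h45m = 10:20 Aug 18, 2026.
The DCP is delivered: 10:20 Aug 18, 2026 + 3h25m = 13:45 Aug 18, 2026.
The premiere takes place: 13:45 Aug 18, 2026 + 4h35m = 18:20 Aug 18, 2026.

18:20 on Aug 18, 2026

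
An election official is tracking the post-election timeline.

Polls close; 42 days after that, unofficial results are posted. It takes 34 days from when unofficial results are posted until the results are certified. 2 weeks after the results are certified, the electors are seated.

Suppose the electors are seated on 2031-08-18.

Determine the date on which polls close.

2031-05-20

The electors are seated: Aug 18, 2031.
The results are certified: Aug 18, 2031 − 2 weeks = Aug 4, 2031.
Unofficial results are posted: Aug 4, 2031 − 34 days = Jul 1, 2031.
Polls close: Jul 1, 2031 − 42 days = May 20, 2031.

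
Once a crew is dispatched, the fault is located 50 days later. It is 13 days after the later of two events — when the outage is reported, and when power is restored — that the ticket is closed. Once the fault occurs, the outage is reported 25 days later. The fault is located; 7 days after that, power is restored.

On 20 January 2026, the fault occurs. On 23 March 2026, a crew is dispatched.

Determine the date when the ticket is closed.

1 June 2026

The fault occurs: Jan 20, 2026.
The outage is reported: Jan 20, 2026 + 25 days = Feb 14, 2026.
A crew is dispatched: Mar 23, 2026.
The fault is located: Mar 23, 2026 + 50 days = May 12, 2026.
Power is restored: May 12, 2026 + 7 days = May 19, 2026.
Both prerequisites met — the outage is reported (Feb 14, 2026), power is restored (May 19, 2026); the later is May 19, 2026.
The ticket is closed: May 19, 2026 + 13 days = Jun 1, 2026.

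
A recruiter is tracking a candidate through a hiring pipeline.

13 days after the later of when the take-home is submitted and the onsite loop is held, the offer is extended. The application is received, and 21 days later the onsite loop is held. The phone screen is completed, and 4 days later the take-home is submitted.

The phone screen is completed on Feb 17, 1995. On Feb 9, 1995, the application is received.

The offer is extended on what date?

The phone screen is completed: Feb 17, 1995.
The take-home is submitted: Feb 17, 1995 + 4 days = Feb 21, 1995.
The application is received: Feb 9, 1995.
The onsite loop is held: Feb 9, 1995 + 21 days = Mar 2, 1995.
Both prerequisites met — the take-home is submitted (Feb 21, 1995), the onsite loop is held (Mar 2, 1995); the later is Mar 2, 1995.
The offer is extended: Mar 2, 1995 + 13 days = Mar 15, 1995.

Mar 15, 1995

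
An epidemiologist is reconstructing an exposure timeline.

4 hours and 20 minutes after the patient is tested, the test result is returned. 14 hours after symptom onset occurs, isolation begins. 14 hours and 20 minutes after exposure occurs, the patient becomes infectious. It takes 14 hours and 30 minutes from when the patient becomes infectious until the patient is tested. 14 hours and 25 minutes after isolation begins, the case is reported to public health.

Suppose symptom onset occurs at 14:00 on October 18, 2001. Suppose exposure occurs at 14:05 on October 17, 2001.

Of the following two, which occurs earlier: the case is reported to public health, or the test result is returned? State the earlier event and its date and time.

The test result is returned — 23:15 on October 18, 2001

Symptom onset occurs: 14:00 Oct 18, 2001.
Isolation begins: 14:00 Oct 18, 2001 + 14h = 04:00 Oct 19, 2001.
The case is reported to public health: 04:00 Oct 19, 2001 + 14h25m = 18:25 Oct 19, 2001.
Exposure occurs: 14:05 Oct 17, 2001.
The patient becomes infectious: 14:05 Oct 17, 2001 + 14h20m = 04:25 Oct 18, 2001.
The patient is tested: 04:25 Oct 18, 2001 + 14h30m = 18:55 Oct 18, 2001.
The test result is returned: 18:55 Oct 18, 2001 + 4h20m = 23:15 Oct 18, 2001.
Comparing: the case is reported to public health at 18:25 Oct 19, 2001 vs the test result is returned at 23:15 Oct 18, 2001. Earlier: the test result is returned.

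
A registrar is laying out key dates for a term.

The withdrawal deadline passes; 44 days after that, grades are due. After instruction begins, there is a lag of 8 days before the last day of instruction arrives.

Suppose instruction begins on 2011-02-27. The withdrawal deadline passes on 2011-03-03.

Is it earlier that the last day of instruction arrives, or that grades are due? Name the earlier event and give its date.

Instruction begins: Feb 27, 2011.
The last day of instruction arrives: Feb 27, 2011 + 8 days = Mar 7, 2011.
The withdrawal deadline passes: Mar 3, 2011.
Grades are due: Mar 3, 2011 + 44 days = Apr 16, 2011.
Comparing: the last day of instruction arrives on Mar 7, 2011 vs grades are due on Apr 16, 2011. Earlier: the last day of instruction arrives.

The last day of instruction arrives — 2011-03-07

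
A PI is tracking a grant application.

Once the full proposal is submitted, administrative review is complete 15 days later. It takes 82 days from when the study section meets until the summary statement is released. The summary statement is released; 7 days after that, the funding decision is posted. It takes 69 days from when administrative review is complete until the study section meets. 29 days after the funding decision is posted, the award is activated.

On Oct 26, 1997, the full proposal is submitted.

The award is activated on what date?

The full proposal is submitted: Oct 26, 1997.
Administrative review is complete: Oct 26, 1997 + 15 days = Nov 10, 1997.
The study section meets: Nov 10, 1997 + 69 days = Jan 18, 1998.
The summary statement is released: Jan 18, 1998 + 82 days = Apr 10, 1998.
The funding decision is posted: Apr 10, 1998 + 7 days = Apr 17, 1998.
The award is activated: Apr 17, 1998 + 29 days = May 16, 1998.

May 16, 1998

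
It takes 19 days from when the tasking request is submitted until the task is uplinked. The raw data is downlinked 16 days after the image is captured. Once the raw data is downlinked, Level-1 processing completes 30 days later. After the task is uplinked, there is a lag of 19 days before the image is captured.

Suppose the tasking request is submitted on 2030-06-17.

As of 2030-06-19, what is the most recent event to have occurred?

The tasking request is submitted

The tasking request is submitted: Jun 17, 2030.
The task is uplinked: Jun 17, 2030 + 19 days = Jul 6, 2030.
The image is captured: Jul 6, 2030 + 19 days = Jul 25, 2030.
The raw data is downlinked: Jul 25, 2030 + 16 days = Aug 10, 2030.
Level-1 processing completes: Aug 10, 2030 + 30 days = Sep 9, 2030.
Jun 19, 2030 falls between when the tasking request is submitted (Jun 17, 2030) and when the task is uplinked (Jul 6, 2030).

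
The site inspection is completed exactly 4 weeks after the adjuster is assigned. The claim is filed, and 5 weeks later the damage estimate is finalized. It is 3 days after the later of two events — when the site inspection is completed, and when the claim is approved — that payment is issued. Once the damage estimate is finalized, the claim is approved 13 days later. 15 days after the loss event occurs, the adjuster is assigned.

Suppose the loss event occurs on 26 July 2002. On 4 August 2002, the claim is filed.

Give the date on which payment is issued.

24 September 2002

The loss event occurs: Jul 26, 2002.
The adjuster is assigned: Jul 26, 2002 + 15 days = Aug 10, 2002.
The site inspection is completed: Aug 10, 2002 + 4 weeks = Sep 7, 2002.
The claim is filed: Aug 4, 2002.
The damage estimate is finalized: Aug 4, 2002 + 5 weeks = Sep 8, 2002.
The claim is approved: Sep 8, 2002 + 13 days = Sep 21, 2002.
Both prerequisites met — the site inspection is completed (Sep 7, 2002), the claim is approved (Sep 21, 2002); the later is Sep 21, 2002.
Payment is issued: Sep 21, 2002 + 3 days = Sep 24, 2002.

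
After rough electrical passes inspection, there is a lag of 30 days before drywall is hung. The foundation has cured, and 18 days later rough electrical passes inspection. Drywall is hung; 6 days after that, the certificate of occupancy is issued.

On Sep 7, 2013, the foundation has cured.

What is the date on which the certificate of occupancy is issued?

Oct 31, 2013

The foundation has cured: Sep 7, 2013.
Rough electrical passes inspection: Sep 7, 2013 + 18 days = Sep 25, 2013.
Drywall is hung: Sep 25, 2013 + 30 days = Oct 25, 2013.
The certificate of occupancy is issued: Oct 25, 2013 + 6 days = Oct 31, 2013.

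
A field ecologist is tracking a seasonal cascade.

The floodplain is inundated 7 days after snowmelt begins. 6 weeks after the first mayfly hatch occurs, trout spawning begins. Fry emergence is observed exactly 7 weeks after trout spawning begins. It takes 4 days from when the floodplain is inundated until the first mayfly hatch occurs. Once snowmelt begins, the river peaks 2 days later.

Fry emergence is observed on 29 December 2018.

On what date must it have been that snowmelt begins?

Fry emergence is observed: Dec 29, 2018.
Trout spawning begins: Dec 29, 2018 − 7 weeks = Nov 10, 2018.
The first mayfly hatch occurs: Nov 10, 2018 − 6 weeks = Sep 29, 2018.
The floodplain is inundated: Sep 29, 2018 − 4 days = Sep 25, 2018.
Snowmelt begins: Sep 25, 2018 − 7 days = Sep 18, 2018.

18 September 2018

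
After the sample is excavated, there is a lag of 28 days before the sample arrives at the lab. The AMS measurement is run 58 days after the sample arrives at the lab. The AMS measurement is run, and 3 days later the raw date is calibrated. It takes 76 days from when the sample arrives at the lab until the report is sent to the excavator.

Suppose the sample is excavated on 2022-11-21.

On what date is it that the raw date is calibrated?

The sample is excavated: Nov 21, 2022.
The sample arrives at the lab: Nov 21, 2022 + 28 days = Dec 19, 2022.
The AMS measurement is run: Dec 19, 2022 + 58 days = Feb 15, 2023.
The raw date is calibrated: Feb 15, 2023 + 3 days = Feb 18, 2023.

2023-02-18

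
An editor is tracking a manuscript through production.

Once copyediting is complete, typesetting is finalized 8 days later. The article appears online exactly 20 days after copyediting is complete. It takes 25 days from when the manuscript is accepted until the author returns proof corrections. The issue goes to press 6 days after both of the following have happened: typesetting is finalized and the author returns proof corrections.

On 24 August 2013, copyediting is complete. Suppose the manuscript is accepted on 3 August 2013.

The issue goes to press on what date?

Copyediting is complete: Aug 24, 2013.
Typesetting is finalized: Aug 24, 2013 + 8 days = Sep 1, 2013.
The manuscript is accepted: Aug 3, 2013.
The author returns proof corrections: Aug 3, 2013 + 25 days = Aug 28, 2013.
Both prerequisites met — typesetting is finalized (Sep 1, 2013), the author returns proof corrections (Aug 28, 2013); the later is Sep 1, 2013.
The issue goes to press: Sep 1, 2013 + 6 days = Sep 7, 2013.

7 September 2013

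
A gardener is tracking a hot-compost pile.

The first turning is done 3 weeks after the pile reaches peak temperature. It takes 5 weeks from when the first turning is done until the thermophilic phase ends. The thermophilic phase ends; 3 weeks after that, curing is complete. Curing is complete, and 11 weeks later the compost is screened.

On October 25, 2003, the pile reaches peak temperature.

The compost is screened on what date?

The pile reaches peak temperature: Oct 25, 2003.
The first turning is done: Oct 25, 2003 + 3 weeks = Nov 15, 2003.
The thermophilic phase ends: Nov 15, 2003 + 5 weeks = Dec 20, 2003.
Curing is complete: Dec 20, 2003 + 3 weeks = Jan 10, 2004.
The compost is screened: Jan 10, 2004 + 11 weeks = Mar 27, 2004.

March 27, 2004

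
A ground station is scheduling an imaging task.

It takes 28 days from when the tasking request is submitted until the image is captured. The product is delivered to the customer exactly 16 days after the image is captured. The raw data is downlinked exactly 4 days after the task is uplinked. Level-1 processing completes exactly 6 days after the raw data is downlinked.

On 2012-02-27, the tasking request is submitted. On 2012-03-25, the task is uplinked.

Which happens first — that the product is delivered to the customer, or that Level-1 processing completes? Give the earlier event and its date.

Level-1 processing completes — 2012-04-04

The tasking request is submitted: Feb 27, 2012.
The image is captured: Feb 27, 2012 + 28 days = Mar 26, 2012.
The product is delivered to the customer: Mar 26, 2012 + 16 days = Apr 11, 2012.
The task is uplinked: Mar 25, 2012.
The raw data is downlinked: Mar 25, 2012 + 4 days = Mar 29, 2012.
Level-1 processing completes: Mar 29, 2012 + 6 days = Apr 4, 2012.
Comparing: the product is delivered to the customer on Apr 11, 2012 vs Level-1 processing completes on Apr 4, 2012. Earlier: Level-1 processing completes.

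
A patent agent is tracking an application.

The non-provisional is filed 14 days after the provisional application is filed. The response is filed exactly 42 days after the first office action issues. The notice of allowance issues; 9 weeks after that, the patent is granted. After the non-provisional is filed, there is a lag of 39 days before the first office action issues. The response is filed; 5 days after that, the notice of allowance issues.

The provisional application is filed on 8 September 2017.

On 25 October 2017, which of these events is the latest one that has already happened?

The non-provisional is filed

The provisional application is filed: Sep 8, 2017.
The non-provisional is filed: Sep 8, 2017 + 14 days = Sep 22, 2017.
The first office action issues: Sep 22, 2017 + 39 days = Oct 31, 2017.
The response is filed: Oct 31, 2017 + 42 days = Dec 12, 2017.
The notice of allowance issues: Dec 12, 2017 + 5 days = Dec 17, 2017.
The patent is granted: Dec 17, 2017 + 9 weeks = Feb 18, 2018.
Oct 25, 2017 falls between when the non-provisional is filed (Sep 22, 2017) and when the first office action issues (Oct 31, 2017).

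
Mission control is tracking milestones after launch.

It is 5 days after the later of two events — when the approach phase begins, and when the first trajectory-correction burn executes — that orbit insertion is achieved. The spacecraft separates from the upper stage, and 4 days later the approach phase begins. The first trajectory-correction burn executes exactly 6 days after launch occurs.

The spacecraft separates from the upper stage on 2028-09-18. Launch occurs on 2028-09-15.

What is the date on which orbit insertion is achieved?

The spacecraft separates from the upper stage: Sep 18, 2028.
The approach phase begins: Sep 18, 2028 + 4 days = Sep 22, 2028.
Launch occurs: Sep 15, 2028.
The first trajectory-correction burn executes: Sep 15, 2028 + 6 days = Sep 21, 2028.
Both prerequisites met — the approach phase begins (Sep 22, 2028), the first trajectory-correction burn executes (Sep 21, 2028); the later is Sep 22, 2028.
Orbit insertion is achieved: Sep 22, 2028 + 5 days = Sep 27, 2028.

2028-09-27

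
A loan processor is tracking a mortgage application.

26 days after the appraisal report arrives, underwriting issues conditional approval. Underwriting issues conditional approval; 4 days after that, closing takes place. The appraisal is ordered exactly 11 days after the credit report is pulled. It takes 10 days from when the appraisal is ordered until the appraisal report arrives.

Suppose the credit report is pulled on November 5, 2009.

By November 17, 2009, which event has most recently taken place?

The credit report is pulled: Nov 5, 2009.
The appraisal is ordered: Nov 5, 2009 + 11 days = Nov 16, 2009.
The appraisal report arrives: Nov 16, 2009 + 10 days = Nov 26, 2009.
Underwriting issues conditional approval: Nov 26, 2009 + 26 days = Dec 22, 2009.
Closing takes place: Dec 22, 2009 + 4 days = Dec 26, 2009.
Nov 17, 2009 falls between when the appraisal is ordered (Nov 16, 2009) and when the appraisal report arrives (Nov 26, 2009).

The appraisal is ordered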